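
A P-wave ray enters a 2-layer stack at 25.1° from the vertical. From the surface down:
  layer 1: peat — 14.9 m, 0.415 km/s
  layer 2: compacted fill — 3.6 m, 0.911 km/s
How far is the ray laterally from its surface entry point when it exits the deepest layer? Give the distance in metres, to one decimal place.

Apply Snell's law at each interface; in layer i the horizontal offset is hᵢ·tan θᵢ.
Layer 1: θ = 25.10°; offset = 14.9·tan 25.10° = 6.980 m.
Layer 2: sin θ = 0.911·sin 25.1°/0.415 = 0.9312, θ = 68.62°; offset = 3.6·tan 68.62° = 9.196 m.
Σ offsets = 16.176 m.

16.2 m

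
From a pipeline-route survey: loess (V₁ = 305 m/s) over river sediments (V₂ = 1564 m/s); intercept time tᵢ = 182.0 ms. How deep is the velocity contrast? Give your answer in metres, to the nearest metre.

28 m

θ_c = arcsin(305/1564) = 11.25°; cos θ_c = 0.9808.
tᵢ = 2h cos θ_c/V₁ ⇒ h = tᵢ·V₁/(2 cos θ_c) = 0.182·305/(2·0.9808) = 28.30 m.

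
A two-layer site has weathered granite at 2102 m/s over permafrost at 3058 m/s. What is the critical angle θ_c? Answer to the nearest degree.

Critical incidence: sin θ_c = V₁/V₂ = 2102/3058 = 0.6874.
θ_c = arcsin 0.6874 = 43.42°.

43°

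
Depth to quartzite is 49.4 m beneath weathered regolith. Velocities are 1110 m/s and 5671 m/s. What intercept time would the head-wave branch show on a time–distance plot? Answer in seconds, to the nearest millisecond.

0.087 s

tᵢ = 2h·√(V₂²−V₁²)/(V₁V₂).
√(V₂²−V₁²) = √(5671²−1110²) = 5561.3 m/s.
tᵢ = 2·49.4·5561.3/(1110·5671) = 0.08729 s.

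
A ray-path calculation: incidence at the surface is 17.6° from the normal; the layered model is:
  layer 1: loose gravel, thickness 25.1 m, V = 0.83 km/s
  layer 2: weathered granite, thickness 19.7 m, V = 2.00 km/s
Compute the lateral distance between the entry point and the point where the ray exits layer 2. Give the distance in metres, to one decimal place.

28.9 m

Apply Snell's law at each interface; in layer i the horizontal offset is hᵢ·tan θᵢ.
Layer 1: θ = 17.60°; offset = 25.1·tan 17.60° = 7.962 m.
Layer 2: sin θ = 2.00·sin 17.6°/0.83 = 0.7286, θ = 46.77°; offset = 19.7·tan 46.77° = 20.956 m.
Summing the layer offsets gives 28.918 m.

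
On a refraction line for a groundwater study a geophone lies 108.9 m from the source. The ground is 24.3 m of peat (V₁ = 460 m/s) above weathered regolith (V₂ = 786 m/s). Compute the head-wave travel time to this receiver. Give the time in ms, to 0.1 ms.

224.2 ms

t = x/V₂ + 2h·√(V₂²−V₁²)/(V₁V₂).
√(V₂²−V₁²) = √(786²−460²) = 637.3 m/s; delay term = 2·24.3·637.3/(460·786) = 0.08567 s.
t = 108.9/786 + 0.08567 = 0.22422 s.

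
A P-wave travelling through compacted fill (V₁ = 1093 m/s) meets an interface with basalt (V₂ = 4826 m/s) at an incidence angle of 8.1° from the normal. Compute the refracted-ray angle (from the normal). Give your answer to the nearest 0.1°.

38.5°

Snell's law: sin θ₂ = (V₂/V₁)·sin θ₁ = (4826/1093)·sin 8.1° = 0.6221.
θ₂ = arcsin 0.6221 = 38.47° from the normal.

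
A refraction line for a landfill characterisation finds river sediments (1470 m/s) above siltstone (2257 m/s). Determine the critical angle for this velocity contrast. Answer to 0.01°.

40.64°

At critical incidence the refracted ray runs along the interface (θ₂ = 90°), so sin θ_c = V₁/V₂.
θ_c = arcsin(1470/2257) = arcsin 0.6513 = 40.64°.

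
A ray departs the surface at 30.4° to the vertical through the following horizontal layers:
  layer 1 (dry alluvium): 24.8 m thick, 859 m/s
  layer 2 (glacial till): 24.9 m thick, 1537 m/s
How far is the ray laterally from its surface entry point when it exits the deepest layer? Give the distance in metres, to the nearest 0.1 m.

Ray parameter p = sin 30.4° / 859 m/s = 5.8910e-04 s/m.
Layer 1: θ = 30.40°; offset = 24.8·tan 30.40° = 14.550 m.
Layer 2: sin θ = p·1537 = 0.9054 → θ = 64.88°; offset = 24.9·tan 64.88° = 53.114 m.
Total horizontal offset = 67.664 m.

67.7 m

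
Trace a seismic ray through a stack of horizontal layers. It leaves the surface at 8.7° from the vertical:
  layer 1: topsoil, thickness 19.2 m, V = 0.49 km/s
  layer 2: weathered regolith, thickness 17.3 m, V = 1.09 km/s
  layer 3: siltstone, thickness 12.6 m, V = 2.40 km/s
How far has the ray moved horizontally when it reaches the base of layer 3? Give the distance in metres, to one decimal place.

Apply Snell's law at each interface; in layer i the horizontal offset is hᵢ·tan θᵢ.
Layer 1: θ = 8.70°; offset = 19.2·tan 8.70° = 2.938 m.
Layer 2: sin θ = 1.09·sin 8.7°/0.49 = 0.3365, θ = 19.66°; offset = 17.3·tan 19.66° = 6.182 m.
Layer 3: sin θ = 2.40·sin 8.7°/0.49 = 0.7409, θ = 47.81°; offset = 12.6·tan 47.81° = 13.899 m.
Σ offsets = 23.018 m.

23.0 m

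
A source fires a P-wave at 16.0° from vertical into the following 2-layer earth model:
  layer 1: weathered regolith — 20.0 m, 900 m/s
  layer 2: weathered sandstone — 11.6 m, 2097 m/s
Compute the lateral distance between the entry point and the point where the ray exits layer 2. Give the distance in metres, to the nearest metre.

p = sin θ₁/V₁ = sin 16.0°/900 = 3.0626e-04 s/m is conserved through the stack.
Layer 1: θ = 16.00°; offset = 20.0·tan 16.00° = 5.735 m.
Layer 2: sin θ = p·2097 = 0.6422 → θ = 39.96°; offset = 11.6·tan 39.96° = 9.719 m.
Total horizontal offset = 15.454 m.

15 m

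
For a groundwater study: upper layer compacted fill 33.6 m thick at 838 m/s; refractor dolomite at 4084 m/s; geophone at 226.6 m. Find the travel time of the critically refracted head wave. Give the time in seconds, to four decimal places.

t = x/V₂ + 2h·√(V₂²−V₁²)/(V₁V₂).
√(V₂²−V₁²) = √(4084²−838²) = 3997.1 m/s; delay term = 2·33.6·3997.1/(838·4084) = 0.07848 s.
t = 226.6/4084 + 0.07848 = 0.13397 s.

0.1340 s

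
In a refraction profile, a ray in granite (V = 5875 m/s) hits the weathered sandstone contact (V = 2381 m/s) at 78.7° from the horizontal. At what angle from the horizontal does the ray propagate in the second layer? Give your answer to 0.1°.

Angle from the normal: 90° − 78.7° = 11.3°.
Snell's law: sin θ₂ = (V₂/V₁)·sin θ₁ = (2381/5875)·sin 11.3° = 0.0794.
θ₂ = sin⁻¹(0.0794) = 4.55° (from vertical).
From the interface: 90° − 4.55° = 85.45°.

85.4°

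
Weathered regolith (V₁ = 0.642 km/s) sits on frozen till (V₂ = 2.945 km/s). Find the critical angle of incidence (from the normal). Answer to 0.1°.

Critical incidence: sin θ_c = V₁/V₂ = 0.642/2.945 = 0.2180.
θ_c = arcsin 0.2180 = 12.59°.

12.6°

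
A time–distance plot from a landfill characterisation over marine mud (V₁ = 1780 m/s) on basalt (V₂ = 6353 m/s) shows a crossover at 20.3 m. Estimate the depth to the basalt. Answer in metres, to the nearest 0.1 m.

h = (x_cross/2)·√((V₂−V₁)/(V₂+V₁)).
(V₂−V₁)/(V₂+V₁) = (6353−1780)/(6353+1780) = 0.5623; √ = 0.7499.
h = (20.3/2)·0.7499 = 7.61 m.

7.6 m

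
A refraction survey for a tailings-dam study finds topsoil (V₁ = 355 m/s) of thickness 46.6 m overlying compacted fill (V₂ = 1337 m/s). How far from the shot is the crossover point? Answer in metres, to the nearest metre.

122 m

θ_c = arcsin(355/1337) = 15.40°, so cos θ_c = 0.9641 and tᵢ = 2h cos θ_c/V₁ = 0.2531 s.
At crossover x/V₁ = x/V₂ + tᵢ ⇒ x = tᵢ/(1/V₁ − 1/V₂) = 0.25311/(2.8169e-03 − 7.4794e-04) = 122.34 m.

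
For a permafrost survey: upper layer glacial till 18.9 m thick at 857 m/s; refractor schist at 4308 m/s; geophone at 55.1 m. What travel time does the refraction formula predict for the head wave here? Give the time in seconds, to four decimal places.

0.0560 s

θ_c = arcsin(V₁/V₂) = arcsin(857/4308) = 11.47°, cos θ_c = 0.9800.
Intercept time tᵢ = 2h cos θ_c / V₁ = 2·18.9·0.9800/857 = 0.04323 s.
t = x/V₂ + tᵢ = 55.1/4308 + 0.04323 = 0.05602 s.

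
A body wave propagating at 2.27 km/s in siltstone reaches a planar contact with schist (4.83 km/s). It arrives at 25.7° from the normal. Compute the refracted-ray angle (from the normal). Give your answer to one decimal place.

67.3°

Snell's law: sin θ₂ = (V₂/V₁)·sin θ₁ = (4.83/2.27)·sin 25.7° = 0.9227.
θ₂ = sin⁻¹(0.9227) = 67.33° (from vertical).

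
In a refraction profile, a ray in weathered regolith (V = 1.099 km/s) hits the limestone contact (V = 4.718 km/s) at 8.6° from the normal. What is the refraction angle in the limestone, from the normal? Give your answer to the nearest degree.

Snell's law: sin θ₂ = (V₂/V₁)·sin θ₁ = (4.718/1.099)·sin 8.6° = 0.6420.
θ₂ = arcsin 0.6420 = 39.94° from the normal.

40°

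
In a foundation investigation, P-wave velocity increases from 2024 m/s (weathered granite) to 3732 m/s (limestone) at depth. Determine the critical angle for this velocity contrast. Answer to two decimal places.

At critical incidence the refracted ray runs along the interface (θ₂ = 90°), so sin θ_c = V₁/V₂.
θ_c = arcsin(2024/3732) = arcsin 0.5423 = 32.84°.

32.84°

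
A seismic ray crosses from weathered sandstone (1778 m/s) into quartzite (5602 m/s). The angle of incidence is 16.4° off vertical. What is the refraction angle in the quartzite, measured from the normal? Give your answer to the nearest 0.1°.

62.8°

sin θ₁/V₁ = sin θ₂/V₂ ⇒ sin θ₂ = 5602·sin 16.4°/1778 = 5602·0.2823/1778 = 0.8896.
θ₂ = sin⁻¹(0.8896) = 62.82° (from vertical).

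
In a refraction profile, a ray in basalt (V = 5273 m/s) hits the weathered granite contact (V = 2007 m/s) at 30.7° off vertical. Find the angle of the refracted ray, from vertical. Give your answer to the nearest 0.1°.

11.2°

sin θ₁/V₁ = sin θ₂/V₂ ⇒ sin θ₂ = 2007·sin 30.7°/5273 = 2007·0.5105/5273 = 0.1943.
θ₂ = arcsin 0.1943 = 11.21° from the normal.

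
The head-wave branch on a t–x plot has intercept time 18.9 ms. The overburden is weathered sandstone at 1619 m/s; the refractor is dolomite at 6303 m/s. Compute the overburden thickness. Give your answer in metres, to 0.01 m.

15.83 m

h = tᵢ·V₁·V₂ / (2·√(V₂²−V₁²)).
√(V₂²−V₁²) = √(6303² − 1619²) = 6091.5 m/s.
h = 0.0189 s × 1619 × 6303 / (2 × 6091.5) = 15.83 m.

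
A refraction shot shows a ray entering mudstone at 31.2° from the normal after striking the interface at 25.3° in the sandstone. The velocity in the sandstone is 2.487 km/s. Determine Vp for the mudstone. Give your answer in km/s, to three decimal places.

3.015 km/s

sin 25.3° = 0.4274; sin 31.2° = 0.5180.
V₂ = V₁·(sin θ₂/sin θ₁) = 2.487·(0.5180/0.4274) = 3.015 km/s.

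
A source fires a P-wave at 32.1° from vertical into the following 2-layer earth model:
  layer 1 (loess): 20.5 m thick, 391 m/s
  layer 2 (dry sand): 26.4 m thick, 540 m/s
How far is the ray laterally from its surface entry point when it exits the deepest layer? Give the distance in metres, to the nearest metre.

Apply Snell's law at each interface; in layer i the horizontal offset is hᵢ·tan θᵢ.
Layer 1: θ = 32.10°; offset = 20.5·tan 32.10° = 12.860 m.
Layer 2: sin θ = 540·sin 32.1°/391 = 0.7339, θ = 47.21°; offset = 26.4·tan 47.21° = 28.524 m.
Σ offsets = 41.383 m.

41 m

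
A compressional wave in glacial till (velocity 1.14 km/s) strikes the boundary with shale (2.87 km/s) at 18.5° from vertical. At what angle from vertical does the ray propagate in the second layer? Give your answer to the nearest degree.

53°

Snell's law: sin θ₂ = (V₂/V₁)·sin θ₁ = (2.87/1.14)·sin 18.5° = 0.7988.
θ₂ = arcsin 0.7988 = 53.02° from the normal.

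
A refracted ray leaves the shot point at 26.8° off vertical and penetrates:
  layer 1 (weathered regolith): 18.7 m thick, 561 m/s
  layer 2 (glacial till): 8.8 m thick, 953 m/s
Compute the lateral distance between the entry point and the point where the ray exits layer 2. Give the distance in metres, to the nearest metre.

Apply Snell's law at each interface; in layer i the horizontal offset is hᵢ·tan θᵢ.
Layer 1: θ = 26.80°; offset = 18.7·tan 26.80° = 9.446 m.
Layer 2: sin θ = 953·sin 26.8°/561 = 0.7659, θ = 49.99°; offset = 8.8·tan 49.99° = 10.484 m.
Total horizontal offset = 19.930 m.

20 m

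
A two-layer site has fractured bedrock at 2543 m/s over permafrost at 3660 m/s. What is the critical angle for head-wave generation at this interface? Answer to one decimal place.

44.0°

At critical incidence the refracted ray runs along the interface (θ₂ = 90°), so sin θ_c = V₁/V₂.
θ_c = arcsin(2543/3660) = arcsin 0.6948 = 44.01°.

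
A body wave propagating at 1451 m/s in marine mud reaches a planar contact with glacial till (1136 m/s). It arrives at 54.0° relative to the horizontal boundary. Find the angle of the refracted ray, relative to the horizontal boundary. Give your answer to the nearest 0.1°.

62.6°

Angle from the normal: 90° − 54.0° = 36.0°.
Snell's law: sin θ₂ = (V₂/V₁)·sin θ₁ = (1136/1451)·sin 36.0° = 0.4602.
θ₂ = arcsin 0.4602 = 27.40° from the normal.
From the interface: 90° − 27.40° = 62.60°.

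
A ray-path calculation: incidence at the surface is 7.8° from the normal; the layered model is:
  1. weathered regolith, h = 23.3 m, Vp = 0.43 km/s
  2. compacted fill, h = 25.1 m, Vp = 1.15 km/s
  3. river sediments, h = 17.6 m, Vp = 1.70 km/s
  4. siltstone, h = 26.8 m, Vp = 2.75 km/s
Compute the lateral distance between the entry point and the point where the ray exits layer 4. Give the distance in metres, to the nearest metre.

Apply Snell's law at each interface; in layer i the horizontal offset is hᵢ·tan θᵢ.
Layer 1: θ = 7.80°; offset = 23.3·tan 7.80° = 3.192 m.
Layer 2: sin θ = 1.15·sin 7.8°/0.43 = 0.3630, θ = 21.28°; offset = 25.1·tan 21.28° = 9.777 m.
Layer 3: sin θ = 1.70·sin 7.8°/0.43 = 0.5365, θ = 32.45°; offset = 17.6·tan 32.45° = 11.190 m.
Layer 4: sin θ = 2.75·sin 7.8°/0.43 = 0.8679, θ = 60.22°; offset = 26.8·tan 60.22° = 46.835 m.
Summing the layer offsets gives 70.995 m.

71 m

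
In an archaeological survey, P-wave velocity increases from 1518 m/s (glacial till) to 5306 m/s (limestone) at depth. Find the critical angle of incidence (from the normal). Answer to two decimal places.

16.62°

At critical incidence the refracted ray runs along the interface (θ₂ = 90°), so sin θ_c = V₁/V₂.
θ_c = arcsin(1518/5306) = arcsin 0.2861 = 16.62°.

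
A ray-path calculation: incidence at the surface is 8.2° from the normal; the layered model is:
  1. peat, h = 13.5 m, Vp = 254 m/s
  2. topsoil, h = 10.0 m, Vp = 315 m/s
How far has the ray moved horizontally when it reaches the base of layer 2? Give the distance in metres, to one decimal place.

Ray parameter p = sin 8.2° / 254 m/s = 5.6153e-04 s/m.
Layer 1: θ = 8.20°; offset = 13.5·tan 8.20° = 1.945 m.
Layer 2: sin θ = p·315 = 0.1769 → θ = 10.19°; offset = 10.0·tan 10.19° = 1.797 m.
Summing the layer offsets gives 3.743 m.

3.7 m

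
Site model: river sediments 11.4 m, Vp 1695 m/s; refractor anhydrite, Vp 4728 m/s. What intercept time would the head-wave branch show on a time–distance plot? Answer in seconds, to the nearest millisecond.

tᵢ = 2h·√(V₂²−V₁²)/(V₁V₂).
√(V₂²−V₁²) = √(4728²−1695²) = 4413.7 m/s.
tᵢ = 2·11.4·4413.7/(1695·4728) = 0.01256 s.

0.013 s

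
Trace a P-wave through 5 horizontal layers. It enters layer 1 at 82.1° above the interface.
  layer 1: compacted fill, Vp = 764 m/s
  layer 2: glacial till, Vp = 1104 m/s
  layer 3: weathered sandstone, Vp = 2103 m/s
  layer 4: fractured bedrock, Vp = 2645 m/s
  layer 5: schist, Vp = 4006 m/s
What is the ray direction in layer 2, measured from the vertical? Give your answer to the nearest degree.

11°

From the normal: θ₁ = 90° − 82.1° = 7.9°.
Ray parameter p = sin 7.9° / 764 = 1.7990e-04 s/m.
sin θ_2 = p·V_2 = 1.7990e-04 × 1104 = 0.1986.
θ_2 = 11.46° from the vertical.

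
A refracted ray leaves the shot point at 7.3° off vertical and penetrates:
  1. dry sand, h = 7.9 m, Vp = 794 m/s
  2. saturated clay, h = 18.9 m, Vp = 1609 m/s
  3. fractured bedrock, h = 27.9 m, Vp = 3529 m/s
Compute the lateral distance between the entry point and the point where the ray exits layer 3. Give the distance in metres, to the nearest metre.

p = sin θ₁/V₁ = sin 7.3°/794 = 1.6003e-04 s/m is conserved through the stack.
Layer 1: θ = 7.30°; offset = 7.9·tan 7.30° = 1.012 m.
Layer 2: sin θ = p·1609 = 0.2575 → θ = 14.92°; offset = 18.9·tan 14.92° = 5.036 m.
Layer 3: sin θ = p·3529 = 0.5647 → θ = 34.38°; offset = 27.9·tan 34.38° = 19.093 m.
Total horizontal offset = 25.141 m.

25 m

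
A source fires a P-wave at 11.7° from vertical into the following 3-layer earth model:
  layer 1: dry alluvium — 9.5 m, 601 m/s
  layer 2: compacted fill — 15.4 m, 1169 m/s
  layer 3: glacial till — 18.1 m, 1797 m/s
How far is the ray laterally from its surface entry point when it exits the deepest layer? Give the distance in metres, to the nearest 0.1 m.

Ray parameter p = sin 11.7° / 601 m/s = 3.3742e-04 s/m.
Layer 1: θ = 11.70°; offset = 9.5·tan 11.70° = 1.967 m.
Layer 2: sin θ = p·1169 = 0.3944 → θ = 23.23°; offset = 15.4·tan 23.23° = 6.610 m.
Layer 3: sin θ = p·1797 = 0.6063 → θ = 37.33°; offset = 18.1·tan 37.33° = 13.801 m.
Total horizontal offset = 22.379 m.

22.4 m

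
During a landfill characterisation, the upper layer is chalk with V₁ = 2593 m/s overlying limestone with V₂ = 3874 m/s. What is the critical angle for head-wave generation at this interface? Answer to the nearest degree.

At critical incidence the refracted ray runs along the interface (θ₂ = 90°), so sin θ_c = V₁/V₂.
θ_c = arcsin(2593/3874) = arcsin 0.6693 = 42.02°.

42°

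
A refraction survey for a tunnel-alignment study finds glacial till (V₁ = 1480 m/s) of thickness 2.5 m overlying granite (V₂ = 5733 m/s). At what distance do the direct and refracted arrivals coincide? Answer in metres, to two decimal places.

x_cross = 2h·√((V₂+V₁)/(V₂−V₁)).
(V₂+V₁)/(V₂−V₁) = (5733+1480)/(5733−1480) = 1.6960; √ = 1.3023.
x_cross = 2·2.5·1.3023 = 6.51 m.

6.51 m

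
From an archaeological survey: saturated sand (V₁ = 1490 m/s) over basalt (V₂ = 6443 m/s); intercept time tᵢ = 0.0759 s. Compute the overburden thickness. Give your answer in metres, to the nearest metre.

θ_c = arcsin(1490/6443) = 13.37°; cos θ_c = 0.9729.
tᵢ = 2h cos θ_c/V₁ ⇒ h = tᵢ·V₁/(2 cos θ_c) = 0.0759·1490/(2·0.9729) = 58.12 m.

58 m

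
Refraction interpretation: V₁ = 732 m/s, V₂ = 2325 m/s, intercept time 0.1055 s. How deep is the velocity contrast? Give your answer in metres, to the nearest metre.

θ_c = arcsin(732/2325) = 18.35°; cos θ_c = 0.9491.
tᵢ = 2h cos θ_c/V₁ ⇒ h = tᵢ·V₁/(2 cos θ_c) = 0.1055·732/(2·0.9491) = 40.68 m.

41 m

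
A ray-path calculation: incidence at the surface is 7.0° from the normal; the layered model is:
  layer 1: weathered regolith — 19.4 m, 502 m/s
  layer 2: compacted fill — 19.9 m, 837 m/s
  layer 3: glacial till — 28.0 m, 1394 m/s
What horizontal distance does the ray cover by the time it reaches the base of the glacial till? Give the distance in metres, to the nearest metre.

Apply Snell's law at each interface; in layer i the horizontal offset is hᵢ·tan θᵢ.
Layer 1: θ = 7.00°; offset = 19.4·tan 7.00° = 2.382 m.
Layer 2: sin θ = 837·sin 7.0°/502 = 0.2032, θ = 11.72°; offset = 19.9·tan 11.72° = 4.130 m.
Layer 3: sin θ = 1394·sin 7.0°/502 = 0.3384, θ = 19.78°; offset = 28.0·tan 19.78° = 10.070 m.
Total horizontal offset = 16.582 m.

17 m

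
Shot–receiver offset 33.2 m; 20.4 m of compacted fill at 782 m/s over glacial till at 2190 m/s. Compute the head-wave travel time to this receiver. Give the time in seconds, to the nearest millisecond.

0.064 s

t = x/V₂ + 2h·√(V₂²−V₁²)/(V₁V₂).
√(V₂²−V₁²) = √(2190²−782²) = 2045.6 m/s; delay term = 2·20.4·2045.6/(782·2190) = 0.04873 s.
t = 33.2/2190 + 0.04873 = 0.06389 s.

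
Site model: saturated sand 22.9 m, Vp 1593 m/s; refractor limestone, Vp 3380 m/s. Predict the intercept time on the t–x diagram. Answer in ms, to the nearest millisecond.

tᵢ = 2h·√(V₂²−V₁²)/(V₁V₂).
√(V₂²−V₁²) = √(3380²−1593²) = 2981.1 m/s.
tᵢ = 2·22.9·2981.1/(1593·3380) = 0.02536 s.

25 ms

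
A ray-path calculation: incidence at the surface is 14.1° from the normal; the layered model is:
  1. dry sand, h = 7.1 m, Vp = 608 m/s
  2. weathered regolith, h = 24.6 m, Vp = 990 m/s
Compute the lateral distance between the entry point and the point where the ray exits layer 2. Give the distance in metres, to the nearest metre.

Apply Snell's law at each interface; in layer i the horizontal offset is hᵢ·tan θᵢ.
Layer 1: θ = 14.10°; offset = 7.1·tan 14.10° = 1.783 m.
Layer 2: sin θ = 990·sin 14.1°/608 = 0.3967, θ = 23.37°; offset = 24.6·tan 23.37° = 10.630 m.
Σ offsets = 12.414 m.

12 m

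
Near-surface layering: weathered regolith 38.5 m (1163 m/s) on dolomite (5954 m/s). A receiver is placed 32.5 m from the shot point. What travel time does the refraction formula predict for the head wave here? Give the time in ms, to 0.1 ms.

θ_c = arcsin(V₁/V₂) = arcsin(1163/5954) = 11.26°, cos θ_c = 0.9807.
Intercept time tᵢ = 2h cos θ_c / V₁ = 2·38.5·0.9807/1163 = 0.06493 s.
t = x/V₂ + tᵢ = 32.5/5954 + 0.06493 = 0.07039 s.

70.4 ms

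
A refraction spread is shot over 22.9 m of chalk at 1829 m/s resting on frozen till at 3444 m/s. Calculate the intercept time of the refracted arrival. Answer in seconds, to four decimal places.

0.0212 s

tᵢ = 2h·√(V₂²−V₁²)/(V₁V₂).
√(V₂²−V₁²) = √(3444²−1829²) = 2918.2 m/s.
tᵢ = 2·22.9·2918.2/(1829·3444) = 0.02122 s.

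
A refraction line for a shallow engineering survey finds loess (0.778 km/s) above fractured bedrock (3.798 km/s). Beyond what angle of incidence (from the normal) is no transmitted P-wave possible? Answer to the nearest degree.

12°

Critical incidence: sin θ_c = V₁/V₂ = 0.778/3.798 = 0.2048.
θ_c = arcsin 0.2048 = 11.82°.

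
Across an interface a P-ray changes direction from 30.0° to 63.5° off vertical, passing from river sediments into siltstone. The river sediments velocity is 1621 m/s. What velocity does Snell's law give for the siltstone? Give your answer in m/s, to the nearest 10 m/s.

sin 30.0° = 0.5000; sin 63.5° = 0.8949.
V₂ = V₁·(sin θ₂/sin θ₁) = 1621·(0.8949/0.5000) = 2901.38 m/s.

2900 m/s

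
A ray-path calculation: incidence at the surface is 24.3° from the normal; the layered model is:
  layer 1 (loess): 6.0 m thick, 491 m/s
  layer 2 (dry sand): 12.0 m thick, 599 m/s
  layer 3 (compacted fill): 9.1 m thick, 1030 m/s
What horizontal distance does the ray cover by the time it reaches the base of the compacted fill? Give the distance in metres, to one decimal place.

Ray parameter p = sin 24.3° / 491 m/s = 8.3811e-04 s/m.
Layer 1: θ = 24.30°; offset = 6.0·tan 24.30° = 2.709 m.
Layer 2: sin θ = p·599 = 0.5020 → θ = 30.13°; offset = 12.0·tan 30.13° = 6.966 m.
Layer 3: sin θ = p·1030 = 0.8633 → θ = 59.68°; offset = 9.1·tan 59.68° = 15.563 m.
Summing the layer offsets gives 25.238 m.

25.2 m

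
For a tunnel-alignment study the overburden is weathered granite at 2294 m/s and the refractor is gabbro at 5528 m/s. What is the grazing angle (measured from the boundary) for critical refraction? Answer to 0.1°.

Critical incidence: sin θ_c = V₁/V₂ = 2294/5528 = 0.4150.
θ_c = arcsin 0.4150 = 24.52°.
Measured from the interface: 90° − 24.52° = 65.48°.

65.5°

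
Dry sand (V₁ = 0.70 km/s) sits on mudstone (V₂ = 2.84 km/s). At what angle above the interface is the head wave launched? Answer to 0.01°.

75.73°

Critical incidence: sin θ_c = V₁/V₂ = 0.70/2.84 = 0.2465.
θ_c = arcsin 0.2465 = 14.27°.
Measured from the interface: 90° − 14.27° = 75.73°.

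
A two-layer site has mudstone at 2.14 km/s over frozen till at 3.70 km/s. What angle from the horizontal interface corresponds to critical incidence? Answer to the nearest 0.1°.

54.7°

At critical incidence the refracted ray runs along the interface (θ₂ = 90°), so sin θ_c = V₁/V₂.
θ_c = arcsin(2.14/3.70) = arcsin 0.5784 = 35.34°.
Measured from the interface: 90° − 35.34° = 54.66°.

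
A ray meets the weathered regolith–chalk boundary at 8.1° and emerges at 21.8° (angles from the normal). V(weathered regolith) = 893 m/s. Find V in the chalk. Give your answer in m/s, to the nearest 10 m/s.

Snell's law: sin 8.1°/V₁ = sin 21.8°/V₂.
V₂ = V₁·sin 21.8°/sin 8.1° = 893 × 2.6357 = 2353.64 m/s.

2350 m/s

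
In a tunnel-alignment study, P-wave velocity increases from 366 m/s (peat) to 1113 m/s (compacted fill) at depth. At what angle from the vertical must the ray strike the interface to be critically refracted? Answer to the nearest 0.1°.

19.2°

Critical incidence: sin θ_c = V₁/V₂ = 366/1113 = 0.3288.
θ_c = arcsin 0.3288 = 19.20°.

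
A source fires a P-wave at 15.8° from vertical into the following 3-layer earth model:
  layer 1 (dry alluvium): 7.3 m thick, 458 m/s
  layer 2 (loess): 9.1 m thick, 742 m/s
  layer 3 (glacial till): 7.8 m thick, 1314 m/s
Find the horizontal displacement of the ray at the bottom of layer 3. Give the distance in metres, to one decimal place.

16.3 m

p = sin θ₁/V₁ = sin 15.8°/458 = 5.9450e-04 s/m is conserved through the stack.
Layer 1: θ = 15.80°; offset = 7.3·tan 15.80° = 2.066 m.
Layer 2: sin θ = p·742 = 0.4411 → θ = 26.18°; offset = 9.1·tan 26.18° = 4.473 m.
Layer 3: sin θ = p·1314 = 0.7812 → θ = 51.37°; offset = 7.8·tan 51.37° = 9.760 m.
Σ offsets = 16.298 m.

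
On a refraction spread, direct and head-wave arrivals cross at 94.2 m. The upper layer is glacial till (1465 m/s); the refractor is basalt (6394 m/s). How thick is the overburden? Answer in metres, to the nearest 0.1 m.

37.3 m

x_cross = 2h·√((V₂+V₁)/(V₂−V₁)) → h = x_cross / (2·√((V₂+V₁)/(V₂−V₁))).
√((V₂+V₁)/(V₂−V₁)) = √((6394+1465)/(6394−1465)) = 1.2627.
h = 94.2 / (2·1.2627) = 37.30 m.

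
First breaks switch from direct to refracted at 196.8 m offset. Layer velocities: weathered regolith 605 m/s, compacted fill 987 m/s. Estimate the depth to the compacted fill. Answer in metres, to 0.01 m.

x_cross = 2h·√((V₂+V₁)/(V₂−V₁)) → h = x_cross / (2·√((V₂+V₁)/(V₂−V₁))).
√((V₂+V₁)/(V₂−V₁)) = √((987+605)/(987−605)) = 2.0415.
h = 196.8 / (2·2.0415) = 48.20 m.

48.20 m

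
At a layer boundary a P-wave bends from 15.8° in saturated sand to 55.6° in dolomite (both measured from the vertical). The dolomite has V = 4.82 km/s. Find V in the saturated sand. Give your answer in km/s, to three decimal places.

1.591 km/s

Snell's law: sin 15.8°/V₁ = sin 55.6°/V₂.
V₁ = V₂·sin 15.8°/sin 55.6° = 4.82 × 0.3300 = 1.591 km/s.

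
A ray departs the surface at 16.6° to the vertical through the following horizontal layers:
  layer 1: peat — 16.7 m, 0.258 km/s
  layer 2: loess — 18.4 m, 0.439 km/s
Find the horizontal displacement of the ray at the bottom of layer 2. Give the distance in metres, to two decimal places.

Ray parameter p = sin 16.6° / 0.258 km/s = 1.1073e+00 s/km.
Layer 1: θ = 16.60°; offset = 16.7·tan 16.60° = 4.9785 m.
Layer 2: sin θ = p·0.439 = 0.4861 → θ = 29.09°; offset = 18.4·tan 29.09° = 10.2352 m.
Total horizontal offset = 15.2137 m.

15.21 m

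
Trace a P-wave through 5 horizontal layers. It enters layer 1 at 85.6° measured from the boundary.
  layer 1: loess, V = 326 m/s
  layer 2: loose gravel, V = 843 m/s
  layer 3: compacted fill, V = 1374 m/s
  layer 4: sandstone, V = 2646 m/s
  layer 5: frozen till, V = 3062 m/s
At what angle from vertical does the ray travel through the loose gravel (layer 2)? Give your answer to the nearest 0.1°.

11.4°

From the normal: θ₁ = 90° − 85.6° = 4.4°.
Snell's law across each interface conserves sin θ / V, so sin θ_2 = V_2·sin θ₁/V₁.
sin θ_2 = 843 × sin 4.4° / 326 = 0.1984.
θ_2 = arcsin 0.1984 = 11.44°.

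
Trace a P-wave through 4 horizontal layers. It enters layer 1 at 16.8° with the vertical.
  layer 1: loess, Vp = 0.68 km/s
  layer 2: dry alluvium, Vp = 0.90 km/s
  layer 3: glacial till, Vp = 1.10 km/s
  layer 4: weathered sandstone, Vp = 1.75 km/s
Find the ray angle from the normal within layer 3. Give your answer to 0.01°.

27.88°

Ray parameter p = sin 16.8° / 0.68 = 4.2505e-01 s/km.
sin θ_3 = p·V_3 = 4.2505e-01 × 1.10 = 0.4676.
θ_3 = 27.88° from the vertical.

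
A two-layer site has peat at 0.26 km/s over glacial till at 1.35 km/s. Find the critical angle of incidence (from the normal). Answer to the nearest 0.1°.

11.1°

At critical incidence the refracted ray runs along the interface (θ₂ = 90°), so sin θ_c = V₁/V₂.
θ_c = arcsin(0.26/1.35) = arcsin 0.1926 = 11.10°.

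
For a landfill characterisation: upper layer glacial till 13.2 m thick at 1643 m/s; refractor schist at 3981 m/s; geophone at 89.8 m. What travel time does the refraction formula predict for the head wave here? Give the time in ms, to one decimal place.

37.2 ms

θ_c = arcsin(V₁/V₂) = arcsin(1643/3981) = 24.38°, cos θ_c = 0.9109.
Intercept time tᵢ = 2h cos θ_c / V₁ = 2·13.2·0.9109/1643 = 0.01464 s.
t = x/V₂ + tᵢ = 89.8/3981 + 0.01464 = 0.03719 s.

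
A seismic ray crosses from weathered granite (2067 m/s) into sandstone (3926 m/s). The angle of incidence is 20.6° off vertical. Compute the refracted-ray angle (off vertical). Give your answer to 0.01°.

sin θ₁/V₁ = sin θ₂/V₂ ⇒ sin θ₂ = 3926·sin 20.6°/2067 = 3926·0.3518/2067 = 0.6683.
θ₂ = arcsin 0.6683 = 41.93° from the normal.

41.93°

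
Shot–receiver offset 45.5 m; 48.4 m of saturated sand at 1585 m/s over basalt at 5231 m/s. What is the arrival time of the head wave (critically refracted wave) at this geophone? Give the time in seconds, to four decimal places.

0.0669 s

θ_c = arcsin(V₁/V₂) = arcsin(1585/5231) = 17.64°, cos θ_c = 0.9530.
Intercept time tᵢ = 2h cos θ_c / V₁ = 2·48.4·0.9530/1585 = 0.05820 s.
t = x/V₂ + tᵢ = 45.5/5231 + 0.05820 = 0.06690 s.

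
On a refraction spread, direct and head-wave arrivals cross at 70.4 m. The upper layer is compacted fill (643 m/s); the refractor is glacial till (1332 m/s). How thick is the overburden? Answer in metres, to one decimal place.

20.8 m

x_cross = 2h·√((V₂+V₁)/(V₂−V₁)) → h = x_cross / (2·√((V₂+V₁)/(V₂−V₁))).
√((V₂+V₁)/(V₂−V₁)) = √((1332+643)/(1332−643)) = 1.6931.
h = 70.4 / (2·1.6931) = 20.79 m.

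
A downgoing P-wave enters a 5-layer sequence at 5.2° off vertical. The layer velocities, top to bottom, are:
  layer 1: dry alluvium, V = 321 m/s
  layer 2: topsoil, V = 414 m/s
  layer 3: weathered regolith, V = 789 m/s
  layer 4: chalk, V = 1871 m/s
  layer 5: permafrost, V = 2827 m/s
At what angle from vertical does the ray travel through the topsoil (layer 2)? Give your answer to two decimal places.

Ray parameter p = sin 5.2° / 321 = 2.8234e-04 s/m.
sin θ_2 = p·V_2 = 2.8234e-04 × 414 = 0.1169.
θ_2 = 6.71° from the vertical.

6.71°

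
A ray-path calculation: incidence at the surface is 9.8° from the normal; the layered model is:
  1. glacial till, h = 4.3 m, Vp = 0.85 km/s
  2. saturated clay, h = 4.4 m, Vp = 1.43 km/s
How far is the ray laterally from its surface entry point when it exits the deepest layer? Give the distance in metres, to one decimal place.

Apply Snell's law at each interface; in layer i the horizontal offset is hᵢ·tan θᵢ.
Layer 1: θ = 9.80°; offset = 4.3·tan 9.80° = 0.743 m.
Layer 2: sin θ = 1.43·sin 9.8°/0.85 = 0.2864, θ = 16.64°; offset = 4.4·tan 16.64° = 1.315 m.
Σ offsets = 2.058 m.

2.1 m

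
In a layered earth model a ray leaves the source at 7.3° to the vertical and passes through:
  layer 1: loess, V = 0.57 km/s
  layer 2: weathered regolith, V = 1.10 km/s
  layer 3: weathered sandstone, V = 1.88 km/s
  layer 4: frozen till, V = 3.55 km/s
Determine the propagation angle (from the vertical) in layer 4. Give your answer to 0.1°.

52.3°

Snell's law across each interface conserves sin θ / V, so sin θ_4 = V_4·sin θ₁/V₁.
sin θ_4 = 3.55 × sin 7.3° / 0.57 = 0.7914.
θ_4 = 52.31° from the vertical.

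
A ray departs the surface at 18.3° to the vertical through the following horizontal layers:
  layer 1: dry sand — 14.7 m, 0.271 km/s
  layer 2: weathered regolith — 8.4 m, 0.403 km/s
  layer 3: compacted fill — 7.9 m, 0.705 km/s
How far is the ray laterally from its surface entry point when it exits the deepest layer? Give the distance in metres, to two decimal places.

20.48 m

Apply Snell's law at each interface; in layer i the horizontal offset is hᵢ·tan θᵢ.
Layer 1: θ = 18.30°; offset = 14.7·tan 18.30° = 4.8616 m.
Layer 2: sin θ = 0.403·sin 18.3°/0.271 = 0.4669, θ = 27.84°; offset = 8.4·tan 27.84° = 4.4355 m.
Layer 3: sin θ = 0.705·sin 18.3°/0.271 = 0.8168, θ = 54.77°; offset = 7.9·tan 54.77° = 11.1866 m.
Σ offsets = 20.4836 m.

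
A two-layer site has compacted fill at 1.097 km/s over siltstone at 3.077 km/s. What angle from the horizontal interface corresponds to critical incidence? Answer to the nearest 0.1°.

69.1°

Critical incidence: sin θ_c = V₁/V₂ = 1.097/3.077 = 0.3565.
θ_c = arcsin 0.3565 = 20.89°.
Measured from the interface: 90° − 20.89° = 69.11°.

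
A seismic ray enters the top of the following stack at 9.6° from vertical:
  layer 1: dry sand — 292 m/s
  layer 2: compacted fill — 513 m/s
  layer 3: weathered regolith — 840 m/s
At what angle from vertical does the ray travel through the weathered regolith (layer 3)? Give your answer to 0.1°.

Snell's law across each interface conserves sin θ / V, so sin θ_3 = V_3·sin θ₁/V₁.
sin θ_3 = 840 × sin 9.6° / 292 = 0.4797.
θ_3 = arcsin 0.4797 = 28.67°.

28.7°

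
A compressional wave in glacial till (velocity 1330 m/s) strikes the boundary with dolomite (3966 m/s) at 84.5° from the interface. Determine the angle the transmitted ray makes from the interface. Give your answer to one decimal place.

73.4°

Convert to the normal: θ₁ = 90° − 84.5° = 5.5°.
Snell's law: sin θ₂ = (V₂/V₁)·sin θ₁ = (3966/1330)·sin 5.5° = 0.2858.
θ₂ = arcsin 0.2858 = 16.61° from the normal.
From the interface: 90° − 16.61° = 73.39°.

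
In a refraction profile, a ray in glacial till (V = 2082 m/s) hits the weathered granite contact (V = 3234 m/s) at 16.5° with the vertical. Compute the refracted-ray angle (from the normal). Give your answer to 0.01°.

26.18°

sin θ₁/V₁ = sin θ₂/V₂ ⇒ sin θ₂ = 3234·sin 16.5°/2082 = 3234·0.2840/2082 = 0.4412.
θ₂ = arcsin 0.4412 = 26.18° from the normal.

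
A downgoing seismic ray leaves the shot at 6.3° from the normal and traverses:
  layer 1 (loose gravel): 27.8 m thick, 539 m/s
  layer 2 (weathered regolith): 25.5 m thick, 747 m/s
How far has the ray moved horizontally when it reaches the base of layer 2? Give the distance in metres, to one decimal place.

7.0 m

Apply Snell's law at each interface; in layer i the horizontal offset is hᵢ·tan θᵢ.
Layer 1: θ = 6.30°; offset = 27.8·tan 6.30° = 3.069 m.
Layer 2: sin θ = 747·sin 6.3°/539 = 0.1521, θ = 8.75°; offset = 25.5·tan 8.75° = 3.924 m.
Total horizontal offset = 6.993 m.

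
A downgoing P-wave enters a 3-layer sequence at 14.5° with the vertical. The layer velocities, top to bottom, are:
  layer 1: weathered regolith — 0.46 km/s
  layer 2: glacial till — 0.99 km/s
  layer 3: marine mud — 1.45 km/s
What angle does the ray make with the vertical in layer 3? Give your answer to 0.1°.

Ray parameter p = sin 14.5° / 0.46 = 5.4430e-01 s/km.
sin θ_3 = p·V_3 = 5.4430e-01 × 1.45 = 0.7892.
θ_3 = arcsin 0.7892 = 52.11°.

52.1°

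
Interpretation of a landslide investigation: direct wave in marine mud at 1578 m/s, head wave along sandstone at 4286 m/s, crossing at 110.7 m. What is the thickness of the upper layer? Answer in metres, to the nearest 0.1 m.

x_cross = 2h·√((V₂+V₁)/(V₂−V₁)) → h = x_cross / (2·√((V₂+V₁)/(V₂−V₁))).
√((V₂+V₁)/(V₂−V₁)) = √((4286+1578)/(4286−1578)) = 1.4715.
h = 110.7 / (2·1.4715) = 37.61 m.

37.6 m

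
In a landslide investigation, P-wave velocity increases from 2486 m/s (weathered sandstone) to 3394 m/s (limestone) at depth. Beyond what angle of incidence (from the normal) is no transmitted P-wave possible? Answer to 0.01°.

Critical incidence: sin θ_c = V₁/V₂ = 2486/3394 = 0.7325.
θ_c = arcsin 0.7325 = 47.09°.

47.09°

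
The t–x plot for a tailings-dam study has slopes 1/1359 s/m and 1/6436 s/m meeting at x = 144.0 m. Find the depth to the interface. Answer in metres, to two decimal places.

58.11 m

h = (x_cross/2)·√((V₂−V₁)/(V₂+V₁)).
(V₂−V₁)/(V₂+V₁) = (6436−1359)/(6436+1359) = 0.6513; √ = 0.8070.
h = (144.0/2)·0.8070 = 58.11 m.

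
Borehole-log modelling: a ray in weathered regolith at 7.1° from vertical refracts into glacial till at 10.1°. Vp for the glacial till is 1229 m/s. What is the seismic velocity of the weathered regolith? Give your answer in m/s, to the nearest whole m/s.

866 m/s

sin 7.1° = 0.1236; sin 10.1° = 0.1754.
V₁ = V₂·(sin θ₁/sin θ₂) = 1229·(0.1236/0.1754) = 866.22 m/s.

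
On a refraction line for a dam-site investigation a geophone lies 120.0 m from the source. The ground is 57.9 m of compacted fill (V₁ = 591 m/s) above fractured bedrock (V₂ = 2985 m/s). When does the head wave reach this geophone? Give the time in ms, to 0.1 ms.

232.3 ms

t = x/V₂ + 2h·√(V₂²−V₁²)/(V₁V₂).
√(V₂²−V₁²) = √(2985²−591²) = 2925.9 m/s; delay term = 2·57.9·2925.9/(591·2985) = 0.19206 s.
t = 120.0/2985 + 0.19206 = 0.23226 s.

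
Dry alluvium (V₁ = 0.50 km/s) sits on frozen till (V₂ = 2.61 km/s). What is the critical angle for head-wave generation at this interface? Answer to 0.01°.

At critical incidence the refracted ray runs along the interface (θ₂ = 90°), so sin θ_c = V₁/V₂.
θ_c = arcsin(0.50/2.61) = arcsin 0.1916 = 11.04°.

11.04°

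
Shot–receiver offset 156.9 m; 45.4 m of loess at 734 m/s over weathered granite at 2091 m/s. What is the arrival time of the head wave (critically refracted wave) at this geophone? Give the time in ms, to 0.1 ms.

190.9 ms

t = x/V₂ + 2h·√(V₂²−V₁²)/(V₁V₂).
√(V₂²−V₁²) = √(2091²−734²) = 1957.9 m/s; delay term = 2·45.4·1957.9/(734·2091) = 0.11583 s.
t = 156.9/2091 + 0.11583 = 0.19087 s.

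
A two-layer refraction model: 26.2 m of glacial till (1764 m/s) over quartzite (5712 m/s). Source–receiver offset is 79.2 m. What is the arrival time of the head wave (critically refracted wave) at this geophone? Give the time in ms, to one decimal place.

42.1 ms

t = x/V₂ + 2h·√(V₂²−V₁²)/(V₁V₂).
√(V₂²−V₁²) = √(5712²−1764²) = 5432.8 m/s; delay term = 2·26.2·5432.8/(1764·5712) = 0.02825 s.
t = 79.2/5712 + 0.02825 = 0.04212 s.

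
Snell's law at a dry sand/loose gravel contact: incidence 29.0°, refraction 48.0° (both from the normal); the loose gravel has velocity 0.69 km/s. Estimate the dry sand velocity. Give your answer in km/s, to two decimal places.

0.45 km/s

sin 29.0° = 0.4848; sin 48.0° = 0.7431.
V₁ = V₂·(sin θ₁/sin θ₂) = 0.69·(0.4848/0.7431) = 0.45 km/s.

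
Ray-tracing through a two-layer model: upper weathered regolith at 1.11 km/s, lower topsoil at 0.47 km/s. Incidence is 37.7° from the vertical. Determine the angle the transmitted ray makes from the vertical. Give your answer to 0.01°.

15.01°

sin θ₁/V₁ = sin θ₂/V₂ ⇒ sin θ₂ = 0.47·sin 37.7°/1.11 = 0.47·0.6115/1.11 = 0.2589.
θ₂ = sin⁻¹(0.2589) = 15.01° (from vertical).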